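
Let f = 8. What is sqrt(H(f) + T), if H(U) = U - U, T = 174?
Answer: sqrt(174) ≈ 13.191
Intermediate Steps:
H(U) = 0
sqrt(H(f) + T) = sqrt(0 + 174) = sqrt(174)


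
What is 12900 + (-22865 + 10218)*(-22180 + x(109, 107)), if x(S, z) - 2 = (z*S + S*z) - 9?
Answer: -14392033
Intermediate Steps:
x(S, z) = -7 + 2*S*z (x(S, z) = 2 + ((z*S + S*z) - 9) = 2 + ((S*z + S*z) - 9) = 2 + (2*S*z - 9) = 2 + (-9 + 2*S*z) = -7 + 2*S*z)
12900 + (-22865 + 10218)*(-22180 + x(109, 107)) = 12900 + (-22865 + 10218)*(-22180 + (-7 + 2*109*107)) = 12900 - 12647*(-22180 + (-7 + 23326)) = 12900 - 12647*(-22180 + 23319) = 12900 - 12647*1139 = 12900 - 14404933 = -14392033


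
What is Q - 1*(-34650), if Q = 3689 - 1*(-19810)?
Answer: 58149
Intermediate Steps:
Q = 23499 (Q = 3689 + 19810 = 23499)
Q - 1*(-34650) = 23499 - 1*(-34650) = 23499 + 34650 = 58149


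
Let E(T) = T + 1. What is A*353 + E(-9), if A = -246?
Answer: -86846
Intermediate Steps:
E(T) = 1 + T
A*353 + E(-9) = -246*353 + (1 - 9) = -86838 - 8 = -86846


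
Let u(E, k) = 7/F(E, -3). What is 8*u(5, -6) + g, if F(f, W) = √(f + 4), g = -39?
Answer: -61/3 ≈ -20.333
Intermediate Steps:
F(f, W) = √(4 + f)
u(E, k) = 7/√(4 + E) (u(E, k) = 7/(√(4 + E)) = 7/√(4 + E))
8*u(5, -6) + g = 8*(7/√(4 + 5)) - 39 = 8*(7/√9) - 39 = 8*(7*(⅓)) - 39 = 8*(7/3) - 39 = 56/3 - 39 = -61/3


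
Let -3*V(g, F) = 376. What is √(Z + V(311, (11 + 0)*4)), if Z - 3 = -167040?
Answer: I*√1504461/3 ≈ 408.85*I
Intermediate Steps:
V(g, F) = -376/3 (V(g, F) = -⅓*376 = -376/3)
Z = -167037 (Z = 3 - 167040 = -167037)
√(Z + V(311, (11 + 0)*4)) = √(-167037 - 376/3) = √(-501487/3) = I*√1504461/3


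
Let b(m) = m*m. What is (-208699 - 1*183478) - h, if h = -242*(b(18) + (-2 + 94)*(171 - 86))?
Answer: 1578671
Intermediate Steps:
b(m) = m²
h = -1970848 (h = -242*(18² + (-2 + 94)*(171 - 86)) = -242*(324 + 92*85) = -242*(324 + 7820) = -242*8144 = -1970848)
(-208699 - 1*183478) - h = (-208699 - 1*183478) - 1*(-1970848) = (-208699 - 183478) + 1970848 = -392177 + 1970848 = 1578671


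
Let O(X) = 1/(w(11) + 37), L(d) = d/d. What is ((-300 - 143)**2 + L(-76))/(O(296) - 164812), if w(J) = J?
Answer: -376800/316439 ≈ -1.1908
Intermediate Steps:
L(d) = 1
O(X) = 1/48 (O(X) = 1/(11 + 37) = 1/48)
((-300 - 143)**2 + L(-76))/(O(296) - 164812) = ((-300 - 143)**2 + 1)/(1/48 - 164812) = ((-443)**2 + 1)/(-7910975/48) = (196249 + 1)*(-48/7910975) = 196250*(-48/7910975) = -376800/316439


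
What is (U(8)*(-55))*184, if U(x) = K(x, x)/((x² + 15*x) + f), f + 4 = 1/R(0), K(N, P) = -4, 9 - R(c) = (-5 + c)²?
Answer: 647680/2879 ≈ 224.97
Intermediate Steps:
R(c) = 9 - (-5 + c)²
f = -65/16 (f = -4 + 1/(9 - (-5 + 0)²) = -4 + 1/(9 - 1*(-5)²) = -4 + 1/(9 - 1*25) = -4 + 1/(9 - 25) = -4 + 1/(-16) = -4 - 1/16 = -65/16 ≈ -4.0625)
U(x) = -4/(-65/16 + x² + 15*x) (U(x) = -4/((x² + 15*x) - 65/16) = -4/(-65/16 + x² + 15*x))
(U(8)*(-55))*184 = (-64/(-65 + 16*8² + 240*8)*(-55))*184 = (-64/(-65 + 16*64 + 1920)*(-55))*184 = (-64/(-65 + 1024 + 1920)*(-55))*184 = (-64/2879*(-55))*184 = (-64*1/2879*(-55))*184 = -64/2879*(-55)*184 = (3520/2879)*184 = 647680/2879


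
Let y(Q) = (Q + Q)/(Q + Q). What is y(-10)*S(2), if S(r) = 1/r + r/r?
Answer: 3/2 ≈ 1.5000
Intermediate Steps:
S(r) = 1 + 1/r (S(r) = 1/r + 1 = 1 + 1/r)
y(Q) = 1 (y(Q) = (2*Q)/((2*Q)) = (2*Q)*(1/(2*Q)) = 1)
y(-10)*S(2) = 1*((1 + 2)/2) = 1*((½)*3) = 1*(3/2) = 3/2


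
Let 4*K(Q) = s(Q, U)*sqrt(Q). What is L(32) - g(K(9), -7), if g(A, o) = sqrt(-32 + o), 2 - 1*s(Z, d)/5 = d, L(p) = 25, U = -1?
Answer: 25 - I*sqrt(39) ≈ 25.0 - 6.245*I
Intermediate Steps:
s(Z, d) = 10 - 5*d
K(Q) = 15*sqrt(Q)/4 (K(Q) = ((10 - 5*(-1))*sqrt(Q))/4 = ((10 + 5)*sqrt(Q))/4 = (15*sqrt(Q))/4 = 15*sqrt(Q)/4)
L(32) - g(K(9), -7) = 25 - sqrt(-32 - 7) = 25 - sqrt(-39) = 25 - I*sqrt(39)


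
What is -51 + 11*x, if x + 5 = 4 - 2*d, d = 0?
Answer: -62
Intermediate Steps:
x = -1 (x = -5 + (4 - 2*0) = -5 + (4 + 0) = -5 + 4 = -1)
-51 + 11*x = -51 + 11*(-1) = -51 - 11 = -62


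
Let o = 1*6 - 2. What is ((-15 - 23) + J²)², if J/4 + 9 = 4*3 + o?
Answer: 556516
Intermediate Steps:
o = 4 (o = 6 - 2 = 4)
J = 28 (J = -36 + 4*(4*3 + 4) = -36 + 4*(12 + 4) = -36 + 4*16 = -36 + 64 = 28)
((-15 - 23) + J²)² = ((-15 - 23) + 28²)² = (-38 + 784)² = 746² = 556516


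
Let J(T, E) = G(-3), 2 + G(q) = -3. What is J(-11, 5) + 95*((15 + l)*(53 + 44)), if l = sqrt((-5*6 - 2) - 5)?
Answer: 138220 + 9215*I*sqrt(37) ≈ 1.3822e+5 + 56053.0*I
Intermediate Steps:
G(q) = -5 (G(q) = -2 - 3 = -5)
l = I*sqrt(37) (l = sqrt((-30 - 2) - 5) = sqrt(-32 - 5) = sqrt(-37) = I*sqrt(37) ≈ 6.0828*I)
J(T, E) = -5
J(-11, 5) + 95*((15 + l)*(53 + 44)) = -5 + 95*((15 + I*sqrt(37))*(53 + 44)) = -5 + 95*((15 + I*sqrt(37))*97) = -5 + 95*(1455 + 97*I*sqrt(37)) = -5 + (138225 + 9215*I*sqrt(37)) = 138220 + 9215*I*sqrt(37)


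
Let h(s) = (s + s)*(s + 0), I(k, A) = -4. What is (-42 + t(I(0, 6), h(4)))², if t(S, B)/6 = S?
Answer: 4356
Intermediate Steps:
h(s) = 2*s² (h(s) = (2*s)*s = 2*s²)
t(S, B) = 6*S
(-42 + t(I(0, 6), h(4)))² = (-42 + 6*(-4))² = (-42 - 24)² = (-66)² = 4356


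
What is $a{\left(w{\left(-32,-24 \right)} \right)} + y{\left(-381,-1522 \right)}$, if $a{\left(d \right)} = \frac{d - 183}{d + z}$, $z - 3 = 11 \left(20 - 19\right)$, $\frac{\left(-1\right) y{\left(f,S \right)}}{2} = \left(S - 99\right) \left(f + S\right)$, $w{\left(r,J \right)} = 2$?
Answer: $- \frac{98712597}{16} \approx -6.1695 \cdot 10^{6}$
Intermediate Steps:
$y{\left(f,S \right)} = - 2 \left(-99 + S\right) \left(S + f\right)$ ($y{\left(f,S \right)} = - 2 \left(S - 99\right) \left(f + S\right) = - 2 \left(-99 + S\right) \left(S + f\right)$)
$z = 14$ ($z = 3 + 11 \left(20 - 19\right) = 3 + 11 \cdot 1 = 3 + 11 = 14$)
$a{\left(d \right)} = \frac{-183 + d}{14 + d}$ ($a{\left(d \right)} = \frac{d - 183}{d + 14} = \frac{-183 + d}{14 + d}$)
$a{\left(w{\left(-32,-24 \right)} \right)} + y{\left(-381,-1522 \right)} = \frac{-183 + 2}{14 + 2} + \left(- 2 \left(-1522\right)^{2} + 198 \left(-1522\right) + 198 \left(-381\right) - \left(-3044\right) \left(-381\right)\right) = \frac{1}{16} \left(-181\right) - 6169526 = - \frac{181}{16} - 6169526 = - \frac{98712597}{16}$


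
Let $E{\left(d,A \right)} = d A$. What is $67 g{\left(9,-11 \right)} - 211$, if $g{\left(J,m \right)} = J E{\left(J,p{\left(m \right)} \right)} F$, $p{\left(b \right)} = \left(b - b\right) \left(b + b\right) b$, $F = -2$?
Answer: $-211$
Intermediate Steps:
$p{\left(b \right)} = 0$ ($p{\left(b \right)} = 0 \cdot 2 b b = 0 b = 0$)
$E{\left(d,A \right)} = A d$
$g{\left(J,m \right)} = 0$ ($g{\left(J,m \right)} = J 0 J \left(-2\right) = J 0 \left(-2\right) = 0 \left(-2\right) = 0$)
$67 g{\left(9,-11 \right)} - 211 = 67 \cdot 0 - 211 = 0 - 211 = -211$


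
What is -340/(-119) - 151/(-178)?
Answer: 4617/1246 ≈ 3.7055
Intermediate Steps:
-340/(-119) - 151/(-178) = -340*(-1/119) - 151*(-1/178) = 20/7 + 151/178 = 4617/1246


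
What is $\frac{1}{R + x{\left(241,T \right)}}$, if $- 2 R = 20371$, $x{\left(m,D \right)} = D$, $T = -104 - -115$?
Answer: $- \frac{2}{20349} \approx -9.8285 \cdot 10^{-5}$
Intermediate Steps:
$T = 11$ ($T = -104 + 115 = 11$)
$R = - \frac{20371}{2}$ ($R = \left(- \frac{1}{2}\right) 20371 = - \frac{20371}{2} \approx -10186.0$)
$\frac{1}{R + x{\left(241,T \right)}} = \frac{1}{- \frac{20371}{2} + 11} = \frac{1}{- \frac{20349}{2}} = - \frac{2}{20349}$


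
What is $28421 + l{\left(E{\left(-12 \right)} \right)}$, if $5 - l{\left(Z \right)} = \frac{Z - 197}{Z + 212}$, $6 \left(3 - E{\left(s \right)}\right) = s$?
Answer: $\frac{6168634}{217} \approx 28427.0$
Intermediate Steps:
$E{\left(s \right)} = 3 - \frac{s}{6}$
$l{\left(Z \right)} = 5 - \frac{-197 + Z}{212 + Z}$ ($l{\left(Z \right)} = 5 - \frac{Z - 197}{Z + 212} = 5 - \frac{-197 + Z}{212 + Z}$)
$28421 + l{\left(E{\left(-12 \right)} \right)} = 28421 + \frac{1257 + 4 \left(3 - -2\right)}{212 + \left(3 - -2\right)} = 28421 + \frac{1257 + 4 \left(3 + 2\right)}{212 + \left(3 + 2\right)} = 28421 + \frac{1257 + 4 \cdot 5}{212 + 5} = 28421 + \frac{1257 + 20}{217} = 28421 + \frac{1}{217} \cdot 1277 = 28421 + \frac{1277}{217} = \frac{6168634}{217}$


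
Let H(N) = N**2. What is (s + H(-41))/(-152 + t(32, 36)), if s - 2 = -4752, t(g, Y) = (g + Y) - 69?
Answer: 341/17 ≈ 20.059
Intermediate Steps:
t(g, Y) = -69 + Y + g (t(g, Y) = (Y + g) - 69 = -69 + Y + g)
s = -4750 (s = 2 - 4752 = -4750)
(s + H(-41))/(-152 + t(32, 36)) = (-4750 + (-41)**2)/(-152 + (-69 + 36 + 32)) = (-4750 + 1681)/(-152 - 1) = -3069/(-153) = -3069*(-1/153) = 341/17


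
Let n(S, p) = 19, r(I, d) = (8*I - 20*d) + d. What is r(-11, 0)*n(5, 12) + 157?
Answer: -1515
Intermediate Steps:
r(I, d) = -19*d + 8*I (r(I, d) = (-20*d + 8*I) + d = -19*d + 8*I)
r(-11, 0)*n(5, 12) + 157 = (-19*0 + 8*(-11))*19 + 157 = (0 - 88)*19 + 157 = -88*19 + 157 = -1672 + 157 = -1515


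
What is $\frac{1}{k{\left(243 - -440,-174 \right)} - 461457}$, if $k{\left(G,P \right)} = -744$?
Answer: $- \frac{1}{462201} \approx -2.1636 \cdot 10^{-6}$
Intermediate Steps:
$\frac{1}{k{\left(243 - -440,-174 \right)} - 461457} = \frac{1}{-744 - 461457} = \frac{1}{-462201} = - \frac{1}{462201}$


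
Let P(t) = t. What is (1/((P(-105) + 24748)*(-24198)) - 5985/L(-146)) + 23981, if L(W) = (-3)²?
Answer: 13903594597223/596311314 ≈ 23316.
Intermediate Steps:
L(W) = 9
(1/((P(-105) + 24748)*(-24198)) - 5985/L(-146)) + 23981 = (1/((-105 + 24748)*(-24198)) - 5985/9) + 23981 = (-1/24198/24643 - 5985*⅑) + 23981 = ((1/24643)*(-1/24198) - 665) + 23981 = (-1/596311314 - 665) + 23981 = -396547023811/596311314 + 23981 = 13903594597223/596311314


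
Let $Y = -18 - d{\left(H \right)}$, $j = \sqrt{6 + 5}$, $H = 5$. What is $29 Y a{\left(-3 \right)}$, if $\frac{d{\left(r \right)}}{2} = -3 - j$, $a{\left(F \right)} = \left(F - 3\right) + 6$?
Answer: $0$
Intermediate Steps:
$a{\left(F \right)} = 3 + F$ ($a{\left(F \right)} = \left(-3 + F\right) + 6 = 3 + F$)
$j = \sqrt{11} \approx 3.3166$
$d{\left(r \right)} = -6 - 2 \sqrt{11}$ ($d{\left(r \right)} = 2 \left(-3 - \sqrt{11}\right) = -6 - 2 \sqrt{11}$)
$Y = -12 + 2 \sqrt{11}$ ($Y = -18 - \left(-6 - 2 \sqrt{11}\right) = -18 + \left(6 + 2 \sqrt{11}\right) = -12 + 2 \sqrt{11} \approx -5.3668$)
$29 Y a{\left(-3 \right)} = 29 \left(-12 + 2 \sqrt{11}\right) \left(3 - 3\right) = \left(-348 + 58 \sqrt{11}\right) 0 = 0$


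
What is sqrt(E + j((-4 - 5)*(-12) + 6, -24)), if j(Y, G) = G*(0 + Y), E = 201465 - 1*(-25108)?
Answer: sqrt(223837) ≈ 473.11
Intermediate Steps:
E = 226573 (E = 201465 + 25108 = 226573)
j(Y, G) = G*Y
sqrt(E + j((-4 - 5)*(-12) + 6, -24)) = sqrt(226573 - 24*((-4 - 5)*(-12) + 6)) = sqrt(226573 - 24*(-9*(-12) + 6)) = sqrt(226573 - 24*(108 + 6)) = sqrt(226573 - 24*114) = sqrt(226573 - 2736) = sqrt(223837)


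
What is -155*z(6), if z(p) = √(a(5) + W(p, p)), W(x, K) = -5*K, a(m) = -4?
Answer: -155*I*√34 ≈ -903.8*I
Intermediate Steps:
z(p) = √(-4 - 5*p)
-155*z(6) = -155*√(-4 - 5*6) = -155*√(-4 - 30) = -155*I*√34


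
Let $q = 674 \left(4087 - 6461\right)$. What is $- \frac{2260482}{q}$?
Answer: $\frac{1130241}{800038} \approx 1.4127$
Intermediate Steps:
$q = -1600076$ ($q = 674 \left(4087 - 6461\right) = 674 \left(-2374\right) = -1600076$)
$- \frac{2260482}{q} = - \frac{2260482}{-1600076} = \left(-2260482\right) \left(- \frac{1}{1600076}\right) = \frac{1130241}{800038}$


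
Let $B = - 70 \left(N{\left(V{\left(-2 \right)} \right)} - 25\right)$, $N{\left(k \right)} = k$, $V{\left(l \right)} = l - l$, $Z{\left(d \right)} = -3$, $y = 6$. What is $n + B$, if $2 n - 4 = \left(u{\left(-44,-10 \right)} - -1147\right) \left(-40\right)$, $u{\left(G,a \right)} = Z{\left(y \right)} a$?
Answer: $-21788$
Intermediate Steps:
$V{\left(l \right)} = 0$
$u{\left(G,a \right)} = - 3 a$
$B = 1750$ ($B = - 70 \left(0 - 25\right) = \left(-70\right) \left(-25\right) = 1750$)
$n = -23538$ ($n = 2 + \frac{\left(\left(-3\right) \left(-10\right) - -1147\right) \left(-40\right)}{2} = 2 + \frac{\left(30 + 1147\right) \left(-40\right)}{2} = 2 + \frac{1177 \left(-40\right)}{2} = 2 + \frac{1}{2} \left(-47080\right) = 2 - 23540 = -23538$)
$n + B = -23538 + 1750 = -21788$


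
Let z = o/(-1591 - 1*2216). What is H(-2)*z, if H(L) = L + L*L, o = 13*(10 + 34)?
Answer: -1144/3807 ≈ -0.30050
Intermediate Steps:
o = 572 (o = 13*44 = 572)
H(L) = L + L**2
z = -572/3807 (z = 572/(-1591 - 1*2216) = 572/(-1591 - 2216) = 572/(-3807) = 572*(-1/3807) = -572/3807 ≈ -0.15025)
H(-2)*z = -2*(1 - 2)*(-572/3807) = -2*(-1)*(-572/3807) = 2*(-572/3807) = -1144/3807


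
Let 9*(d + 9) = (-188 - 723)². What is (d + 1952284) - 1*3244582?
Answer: -10800842/9 ≈ -1.2001e+6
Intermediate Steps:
d = 829840/9 (d = -9 + (-188 - 723)²/9 = -9 + (⅑)*(-911)² = -9 + (⅑)*829921 = -9 + 829921/9 = 829840/9 ≈ 92205.)
(d + 1952284) - 1*3244582 = (829840/9 + 1952284) - 1*3244582 = 18400396/9 - 3244582 = -10800842/9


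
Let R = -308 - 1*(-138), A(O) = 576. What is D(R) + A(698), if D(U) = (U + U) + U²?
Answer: 29136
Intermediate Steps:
R = -170 (R = -308 + 138 = -170)
D(U) = U² + 2*U (D(U) = 2*U + U² = U² + 2*U)
D(R) + A(698) = -170*(2 - 170) + 576 = -170*(-168) + 576 = 28560 + 576 = 29136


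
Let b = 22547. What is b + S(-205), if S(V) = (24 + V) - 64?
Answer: 22302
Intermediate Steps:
S(V) = -40 + V
b + S(-205) = 22547 + (-40 - 205) = 22547 - 245 = 22302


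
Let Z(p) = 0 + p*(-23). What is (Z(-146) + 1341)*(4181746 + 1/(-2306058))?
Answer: 45314096092337633/2306058 ≈ 1.9650e+10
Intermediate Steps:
Z(p) = -23*p (Z(p) = 0 - 23*p = -23*p)
(Z(-146) + 1341)*(4181746 + 1/(-2306058)) = (-23*(-146) + 1341)*(4181746 + 1/(-2306058)) = (3358 + 1341)*(4181746 - 1/2306058) = 4699*(9643348817267/2306058) = 45314096092337633/2306058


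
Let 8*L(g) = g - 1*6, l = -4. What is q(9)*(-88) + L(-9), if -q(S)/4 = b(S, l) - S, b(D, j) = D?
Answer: -15/8 ≈ -1.8750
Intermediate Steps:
L(g) = -¾ + g/8 (L(g) = (g - 1*6)/8 = (g - 6)/8 = (-6 + g)/8 = -¾ + g/8)
q(S) = 0 (q(S) = -4*(S - S) = -4*0 = 0)
q(9)*(-88) + L(-9) = 0*(-88) + (-¾ + (⅛)*(-9)) = 0 + (-¾ - 9/8) = 0 - 15/8 = -15/8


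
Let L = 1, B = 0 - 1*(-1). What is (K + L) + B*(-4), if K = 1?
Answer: -2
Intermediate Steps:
B = 1 (B = 0 + 1 = 1)
(K + L) + B*(-4) = (1 + 1) + 1*(-4) = 2 - 4 = -2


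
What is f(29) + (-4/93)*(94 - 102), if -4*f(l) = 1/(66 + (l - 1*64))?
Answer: 125/372 ≈ 0.33602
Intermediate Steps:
f(l) = -1/(4*(2 + l)) (f(l) = -1/(4*(66 + (l - 1*64))) = -1/(4*(66 + (l - 64))) = -1/(4*(66 + (-64 + l))) = -1/(4*(2 + l)))
f(29) + (-4/93)*(94 - 102) = -1/(8 + 4*29) + (-4/93)*(94 - 102) = -1/(8 + 116) - 4*1/93*(-8) = -1/124 - 4/93*(-8) = -1*1/124 + 32/93 = -1/124 + 32/93 = 125/372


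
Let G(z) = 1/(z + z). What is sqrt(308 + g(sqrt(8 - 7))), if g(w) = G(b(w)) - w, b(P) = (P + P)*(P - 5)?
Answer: sqrt(4911)/4 ≈ 17.520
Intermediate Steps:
b(P) = 2*P*(-5 + P) (b(P) = (2*P)*(-5 + P) = 2*P*(-5 + P))
G(z) = 1/(2*z)
g(w) = -w + 1/(4*w*(-5 + w)) (g(w) = 1/(2*((2*w*(-5 + w)))) - w = (1/(2*w*(-5 + w)))/2 - w = 1/(4*w*(-5 + w)) - w = -w + 1/(4*w*(-5 + w)))
sqrt(308 + g(sqrt(8 - 7))) = sqrt(308 + (-sqrt(8 - 7) + 1/(4*(sqrt(8 - 7))*(-5 + sqrt(8 - 7))))) = sqrt(308 + (-sqrt(1) + 1/(4*(sqrt(1))*(-5 + sqrt(1))))) = sqrt(308 + (-1*1 + (1/4)/(1*(-5 + 1)))) = sqrt(308 + (-1 + (1/4)*1/(-4))) = sqrt(308 + (-1 + (1/4)*1*(-1/4))) = sqrt(308 + (-1 - 1/16)) = sqrt(308 - 17/16) = sqrt(4911/16) = sqrt(4911)/4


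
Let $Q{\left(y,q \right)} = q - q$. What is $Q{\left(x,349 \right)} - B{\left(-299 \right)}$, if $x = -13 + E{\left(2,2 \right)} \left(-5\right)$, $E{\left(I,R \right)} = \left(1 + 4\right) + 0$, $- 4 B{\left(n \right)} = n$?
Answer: $- \frac{299}{4} \approx -74.75$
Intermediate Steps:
$B{\left(n \right)} = - \frac{n}{4}$
$E{\left(I,R \right)} = 5$ ($E{\left(I,R \right)} = 5 + 0 = 5$)
$x = -38$ ($x = -13 + 5 \left(-5\right) = -13 - 25 = -38$)
$Q{\left(y,q \right)} = 0$
$Q{\left(x,349 \right)} - B{\left(-299 \right)} = 0 - \left(- \frac{1}{4}\right) \left(-299\right) = 0 - \frac{299}{4} = - \frac{299}{4}$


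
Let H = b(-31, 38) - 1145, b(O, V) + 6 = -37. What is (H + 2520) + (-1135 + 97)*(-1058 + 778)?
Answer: 291972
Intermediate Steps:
b(O, V) = -43 (b(O, V) = -6 - 37 = -43)
H = -1188 (H = -43 - 1145 = -1188)
(H + 2520) + (-1135 + 97)*(-1058 + 778) = (-1188 + 2520) + (-1135 + 97)*(-1058 + 778) = 1332 - 1038*(-280) = 1332 + 290640 = 291972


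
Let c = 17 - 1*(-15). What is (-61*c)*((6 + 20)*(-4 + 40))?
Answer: -1827072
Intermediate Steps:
c = 32 (c = 17 + 15 = 32)
(-61*c)*((6 + 20)*(-4 + 40)) = (-61*32)*((6 + 20)*(-4 + 40)) = -50752*36 = -1952*936 = -1827072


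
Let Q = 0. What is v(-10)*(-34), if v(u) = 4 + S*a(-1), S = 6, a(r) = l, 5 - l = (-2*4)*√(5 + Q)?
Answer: -1156 - 1632*√5 ≈ -4805.3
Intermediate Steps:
l = 5 + 8*√5 (l = 5 - (-2*4)*√(5 + 0) = 5 - (-8)*√5 = 5 + 8*√5 ≈ 22.889)
a(r) = 5 + 8*√5
v(u) = 34 + 48*√5 (v(u) = 4 + 6*(5 + 8*√5) = 4 + (30 + 48*√5) = 34 + 48*√5)
v(-10)*(-34) = (34 + 48*√5)*(-34) = -1156 - 1632*√5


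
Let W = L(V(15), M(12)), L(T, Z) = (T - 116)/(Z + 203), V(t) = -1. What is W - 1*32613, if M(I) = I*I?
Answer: -11316828/347 ≈ -32613.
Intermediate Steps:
M(I) = I²
L(T, Z) = (-116 + T)/(203 + Z)
W = -117/347 (W = (-116 - 1)/(203 + 12²) = -117/(203 + 144) = -117/347 ≈ -0.33718)
W - 1*32613 = -117/347 - 1*32613 = -117/347 - 32613 = -11316828/347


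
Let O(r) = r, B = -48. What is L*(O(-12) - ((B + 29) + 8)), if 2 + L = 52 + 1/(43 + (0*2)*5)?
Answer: -2151/43 ≈ -50.023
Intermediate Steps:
L = 2151/43 (L = -2 + (52 + 1/(43 + (0*2)*5)) = -2 + (52 + 1/(43 + 0*5)) = -2 + (52 + 1/(43 + 0)) = -2 + (52 + 1/43) = -2 + 2237/43 = 2151/43 ≈ 50.023)
L*(O(-12) - ((B + 29) + 8)) = 2151*(-12 - ((-48 + 29) + 8))/43 = 2151*(-12 - (-19 + 8))/43 = 2151*(-12 - 1*(-11))/43 = 2151*(-12 + 11)/43 = (2151/43)*(-1) = -2151/43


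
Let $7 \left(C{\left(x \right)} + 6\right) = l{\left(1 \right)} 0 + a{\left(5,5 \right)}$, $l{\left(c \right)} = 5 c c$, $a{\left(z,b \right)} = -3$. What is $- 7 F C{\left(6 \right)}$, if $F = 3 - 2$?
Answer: $45$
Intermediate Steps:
$l{\left(c \right)} = 5 c^{2}$
$C{\left(x \right)} = - \frac{45}{7}$ ($C{\left(x \right)} = -6 + \frac{5 \cdot 1^{2} \cdot 0 - 3}{7} = -6 + \frac{5 \cdot 1 \cdot 0 - 3}{7} = -6 + \frac{5 \cdot 0 - 3}{7} = -6 + \frac{0 - 3}{7} = -6 + \frac{1}{7} \left(-3\right) = -6 - \frac{3}{7} = - \frac{45}{7}$)
$F = 1$ ($F = 3 - 2 = 1$)
$- 7 F C{\left(6 \right)} = \left(-7\right) 1 \left(- \frac{45}{7}\right) = \left(-7\right) \left(- \frac{45}{7}\right) = 45$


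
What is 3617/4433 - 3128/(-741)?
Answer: 97909/19437 ≈ 5.0372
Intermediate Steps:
3617/4433 - 3128/(-741) = 3617*(1/4433) - 3128*(-1/741) = 3617/4433 + 3128/741 = 97909/19437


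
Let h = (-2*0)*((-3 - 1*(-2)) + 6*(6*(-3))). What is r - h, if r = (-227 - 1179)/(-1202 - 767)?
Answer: 1406/1969 ≈ 0.71407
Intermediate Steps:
h = 0 (h = 0*((-3 + 2) + 6*(-18)) = 0*(-1 - 108) = 0*(-109) = 0)
r = 1406/1969 (r = -1406/(-1969) = -1406*(-1/1969) = 1406/1969 ≈ 0.71407)
r - h = 1406/1969 - 1*0 = 1406/1969 + 0 = 1406/1969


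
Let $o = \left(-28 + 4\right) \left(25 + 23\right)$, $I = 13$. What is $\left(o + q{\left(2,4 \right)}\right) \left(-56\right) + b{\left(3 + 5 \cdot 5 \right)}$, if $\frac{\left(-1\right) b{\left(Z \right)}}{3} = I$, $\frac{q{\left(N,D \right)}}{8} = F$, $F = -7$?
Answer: $67609$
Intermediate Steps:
$q{\left(N,D \right)} = -56$ ($q{\left(N,D \right)} = 8 \left(-7\right) = -56$)
$o = -1152$ ($o = \left(-24\right) 48 = -1152$)
$b{\left(Z \right)} = -39$ ($b{\left(Z \right)} = \left(-3\right) 13 = -39$)
$\left(o + q{\left(2,4 \right)}\right) \left(-56\right) + b{\left(3 + 5 \cdot 5 \right)} = \left(-1152 - 56\right) \left(-56\right) - 39 = \left(-1208\right) \left(-56\right) - 39 = 67648 - 39 = 67609$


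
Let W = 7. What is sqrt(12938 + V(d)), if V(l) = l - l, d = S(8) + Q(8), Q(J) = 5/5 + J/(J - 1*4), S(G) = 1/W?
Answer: sqrt(12938) ≈ 113.75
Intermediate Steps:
S(G) = 1/7
Q(J) = 1 + J/(-4 + J) (Q(J) = 5*(1/5) + J/(J - 4) = 1 + J/(-4 + J))
d = 22/7 (d = 1/7 + 2*(-2 + 8)/(-4 + 8) = 1/7 + 2*6/4 = 1/7 + 2*(1/4)*6 = 1/7 + 3 = 22/7 ≈ 3.1429)
V(l) = 0
sqrt(12938 + V(d)) = sqrt(12938 + 0) = sqrt(12938)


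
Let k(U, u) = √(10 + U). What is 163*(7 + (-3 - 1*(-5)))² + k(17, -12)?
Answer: 13203 + 3*√3 ≈ 13208.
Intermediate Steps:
163*(7 + (-3 - 1*(-5)))² + k(17, -12) = 163*(7 + (-3 - 1*(-5)))² + √(10 + 17) = 163*(7 + (-3 + 5))² + √27 = 163*(7 + 2)² + 3*√3 = 163*9² + 3*√3 = 163*81 + 3*√3 = 13203 + 3*√3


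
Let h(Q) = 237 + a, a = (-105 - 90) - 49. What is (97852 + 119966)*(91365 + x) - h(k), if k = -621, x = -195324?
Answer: -22644141455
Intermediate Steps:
a = -244 (a = -195 - 49 = -244)
h(Q) = -7 (h(Q) = 237 - 244 = -7)
(97852 + 119966)*(91365 + x) - h(k) = (97852 + 119966)*(91365 - 195324) - 1*(-7) = 217818*(-103959) + 7 = -22644141462 + 7 = -22644141455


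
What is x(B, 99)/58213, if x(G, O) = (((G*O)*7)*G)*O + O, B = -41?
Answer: 115328466/58213 ≈ 1981.1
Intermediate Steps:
x(G, O) = O + 7*G²*O² (x(G, O) = ((7*G*O)*G)*O + O = (7*O*G²)*O + O = 7*G²*O² + O = O + 7*G²*O²)
x(B, 99)/58213 = (99*(1 + 7*99*(-41)²))/58213 = (99*(1 + 7*99*1681))*(1/58213) = (99*(1 + 1164933))*(1/58213) = (99*1164934)*(1/58213) = 115328466*(1/58213) = 115328466/58213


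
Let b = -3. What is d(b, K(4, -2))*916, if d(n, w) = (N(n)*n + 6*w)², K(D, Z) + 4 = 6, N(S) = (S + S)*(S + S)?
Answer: 8441856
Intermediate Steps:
N(S) = 4*S² (N(S) = (2*S)*(2*S) = 4*S²)
K(D, Z) = 2 (K(D, Z) = -4 + 6 = 2)
d(n, w) = (4*n³ + 6*w)² (d(n, w) = ((4*n²)*n + 6*w)² = (4*n³ + 6*w)²)
d(b, K(4, -2))*916 = (4*(2*(-3)³ + 3*2)²)*916 = (4*(2*(-27) + 6)²)*916 = (4*(-54 + 6)²)*916 = (4*(-48)²)*916 = (4*2304)*916 = 9216*916 = 8441856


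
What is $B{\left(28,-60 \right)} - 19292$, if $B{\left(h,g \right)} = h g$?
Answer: $-20972$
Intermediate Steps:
$B{\left(h,g \right)} = g h$
$B{\left(28,-60 \right)} - 19292 = \left(-60\right) 28 - 19292 = -1680 - 19292 = -20972$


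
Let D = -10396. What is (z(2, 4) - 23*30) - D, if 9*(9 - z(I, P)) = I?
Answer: 87433/9 ≈ 9714.8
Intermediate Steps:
z(I, P) = 9 - I/9
(z(2, 4) - 23*30) - D = ((9 - 1/9*2) - 23*30) - 1*(-10396) = ((9 - 2/9) - 690) + 10396 = (79/9 - 690) + 10396 = -6131/9 + 10396 = 87433/9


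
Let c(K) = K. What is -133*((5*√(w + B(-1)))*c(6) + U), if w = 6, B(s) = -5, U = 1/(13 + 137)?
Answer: -598633/150 ≈ -3990.9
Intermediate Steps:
U = 1/150 ≈ 0.0066667
-133*((5*√(w + B(-1)))*c(6) + U) = -133*((5*√(6 - 5))*6 + 1/150) = -133*((5*√1)*6 + 1/150) = -133*((5*1)*6 + 1/150) = -133*(5*6 + 1/150) = -133*(30 + 1/150) = -133*4501/150 = -598633/150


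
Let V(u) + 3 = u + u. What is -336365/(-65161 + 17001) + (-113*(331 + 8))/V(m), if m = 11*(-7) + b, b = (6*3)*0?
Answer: 379534885/1512224 ≈ 250.98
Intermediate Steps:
b = 0 (b = 18*0 = 0)
m = -77 (m = 11*(-7) + 0 = -77 + 0 = -77)
V(u) = -3 + 2*u (V(u) = -3 + (u + u) = -3 + 2*u)
-336365/(-65161 + 17001) + (-113*(331 + 8))/V(m) = -336365/(-65161 + 17001) + (-113*(331 + 8))/(-3 + 2*(-77)) = -336365/(-48160) + (-113*339)/(-3 - 154) = -336365*(-1/48160) - 38307/(-157) = 67273/9632 - 38307*(-1/157) = 67273/9632 + 38307/157 = 379534885/1512224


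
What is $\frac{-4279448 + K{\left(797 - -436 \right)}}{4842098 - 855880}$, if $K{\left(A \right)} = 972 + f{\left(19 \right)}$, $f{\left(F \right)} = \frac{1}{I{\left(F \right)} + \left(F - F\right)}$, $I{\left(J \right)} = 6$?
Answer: $- \frac{25670855}{23917308} \approx -1.0733$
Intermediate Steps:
$f{\left(F \right)} = \frac{1}{6}$ ($f{\left(F \right)} = \frac{1}{6 + \left(F - F\right)} = \frac{1}{6 + 0} = \frac{1}{6}$)
$K{\left(A \right)} = \frac{5833}{6}$ ($K{\left(A \right)} = 972 + \frac{1}{6} = \frac{5833}{6}$)
$\frac{-4279448 + K{\left(797 - -436 \right)}}{4842098 - 855880} = \frac{-4279448 + \frac{5833}{6}}{4842098 - 855880} = - \frac{25670855}{6 \cdot 3986218} = \left(- \frac{25670855}{6}\right) \frac{1}{3986218} = - \frac{25670855}{23917308}$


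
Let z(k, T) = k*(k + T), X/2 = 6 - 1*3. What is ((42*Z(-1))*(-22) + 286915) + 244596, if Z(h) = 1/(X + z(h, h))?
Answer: 1062791/2 ≈ 5.3140e+5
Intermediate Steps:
X = 6 (X = 2*(6 - 1*3) = 2*(6 - 3) = 2*3 = 6)
z(k, T) = k*(T + k)
Z(h) = 1/(6 + 2*h**2) (Z(h) = 1/(6 + h*(h + h)) = 1/(6 + h*(2*h)) = 1/(6 + 2*h**2))
((42*Z(-1))*(-22) + 286915) + 244596 = ((42*(1/(2*(3 + (-1)**2))))*(-22) + 286915) + 244596 = ((42*(1/(2*(3 + 1))))*(-22) + 286915) + 244596 = ((42*((1/2)/4))*(-22) + 286915) + 244596 = ((42*((1/2)*(1/4)))*(-22) + 286915) + 244596 = ((42*(1/8))*(-22) + 286915) + 244596 = ((21/4)*(-22) + 286915) + 244596 = (-231/2 + 286915) + 244596 = 573599/2 + 244596 = 1062791/2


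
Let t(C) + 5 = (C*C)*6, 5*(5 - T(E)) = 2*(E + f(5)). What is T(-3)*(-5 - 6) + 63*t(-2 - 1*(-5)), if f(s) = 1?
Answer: 15116/5 ≈ 3023.2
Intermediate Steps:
T(E) = 23/5 - 2*E/5 (T(E) = 5 - 2*(E + 1)/5 = 5 - 2*(1 + E)/5 = 5 - (2 + 2*E)/5 = 5 + (-⅖ - 2*E/5) = 23/5 - 2*E/5)
t(C) = -5 + 6*C² (t(C) = -5 + (C*C)*6 = -5 + C²*6 = -5 + 6*C²)
T(-3)*(-5 - 6) + 63*t(-2 - 1*(-5)) = (23/5 - ⅖*(-3))*(-5 - 6) + 63*(-5 + 6*(-2 - 1*(-5))²) = (23/5 + 6/5)*(-11) + 63*(-5 + 6*(-2 + 5)²) = (29/5)*(-11) + 63*(-5 + 6*3²) = -319/5 + 63*(-5 + 6*9) = -319/5 + 63*(-5 + 54) = -319/5 + 63*49 = -319/5 + 3087 = 15116/5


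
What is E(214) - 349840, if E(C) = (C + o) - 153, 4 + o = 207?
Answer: -349576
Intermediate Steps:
o = 203 (o = -4 + 207 = 203)
E(C) = 50 + C (E(C) = (C + 203) - 153 = (203 + C) - 153 = 50 + C)
E(214) - 349840 = (50 + 214) - 349840 = 264 - 349840 = -349576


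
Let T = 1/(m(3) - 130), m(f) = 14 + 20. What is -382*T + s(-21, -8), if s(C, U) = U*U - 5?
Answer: 3023/48 ≈ 62.979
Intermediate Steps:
m(f) = 34
s(C, U) = -5 + U² (s(C, U) = U² - 5 = -5 + U²)
T = -1/96 (T = 1/(34 - 130) = 1/(-96) = -1/96 ≈ -0.010417)
-382*T + s(-21, -8) = -382*(-1/96) + (-5 + (-8)²) = 191/48 + (-5 + 64) = 191/48 + 59 = 3023/48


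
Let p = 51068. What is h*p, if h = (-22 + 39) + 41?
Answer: 2961944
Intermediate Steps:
h = 58 (h = 17 + 41 = 58)
h*p = 58*51068 = 2961944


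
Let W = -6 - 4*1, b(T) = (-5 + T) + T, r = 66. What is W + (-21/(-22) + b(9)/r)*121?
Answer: 388/3 ≈ 129.33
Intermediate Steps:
b(T) = -5 + 2*T
W = -10 (W = -6 - 4 = -10)
W + (-21/(-22) + b(9)/r)*121 = -10 + (-21/(-22) + (-5 + 2*9)/66)*121 = -10 + (-21*(-1/22) + (-5 + 18)*(1/66))*121 = -10 + (21/22 + 13*(1/66))*121 = -10 + (21/22 + 13/66)*121 = -10 + (38/33)*121 = -10 + 418/3 = 388/3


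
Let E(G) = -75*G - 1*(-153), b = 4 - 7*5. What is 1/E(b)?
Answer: 1/2478 ≈ 0.00040355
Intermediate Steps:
b = -31 (b = 4 - 35 = -31)
E(G) = 153 - 75*G (E(G) = -75*G + 153 = 153 - 75*G)
1/E(b) = 1/(153 - 75*(-31)) = 1/(153 + 2325) = 1/2478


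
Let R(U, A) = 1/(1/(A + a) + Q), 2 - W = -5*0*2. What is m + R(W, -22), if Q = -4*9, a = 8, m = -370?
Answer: -186864/505 ≈ -370.03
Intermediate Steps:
Q = -36
W = 2 (W = 2 - (-5*0)*2 = 2 - 0*2 = 2 - 1*0 = 2 + 0 = 2)
R(U, A) = 1/(-36 + 1/(8 + A)) (R(U, A) = 1/(1/(A + 8) - 36) = 1/(1/(8 + A) - 36) = 1/(-36 + 1/(8 + A)))
m + R(W, -22) = -370 + (8 - 22)/(-287 - 36*(-22)) = -370 - 14/(-287 + 792) = -370 - 14/505 = -186864/505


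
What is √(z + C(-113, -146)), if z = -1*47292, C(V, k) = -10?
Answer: I*√47302 ≈ 217.49*I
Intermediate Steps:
z = -47292
√(z + C(-113, -146)) = √(-47292 - 10) = √(-47302) = I*√47302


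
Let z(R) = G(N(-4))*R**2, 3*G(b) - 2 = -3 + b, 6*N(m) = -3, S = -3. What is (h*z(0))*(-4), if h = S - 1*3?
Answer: 0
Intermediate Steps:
N(m) = -1/2 (N(m) = (1/6)*(-3) = -1/2)
G(b) = -1/3 + b/3 (G(b) = 2/3 + (-3 + b)/3 = 2/3 + (-1 + b/3) = -1/3 + b/3)
h = -6 (h = -3 - 1*3 = -3 - 3 = -6)
z(R) = -R**2/2 (z(R) = (-1/3 + (1/3)*(-1/2))*R**2 = (-1/3 - 1/6)*R**2 = -R**2/2)
(h*z(0))*(-4) = -(-3)*0**2*(-4) = -(-3)*0*(-4) = -6*0*(-4) = 0*(-4) = 0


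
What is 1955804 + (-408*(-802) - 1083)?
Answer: 2281937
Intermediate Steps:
1955804 + (-408*(-802) - 1083) = 1955804 + (327216 - 1083) = 1955804 + 326133 = 2281937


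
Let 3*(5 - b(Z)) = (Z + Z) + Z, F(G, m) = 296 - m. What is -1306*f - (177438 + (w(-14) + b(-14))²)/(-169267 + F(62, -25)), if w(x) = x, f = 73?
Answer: -947458605/9938 ≈ -95337.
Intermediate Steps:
b(Z) = 5 - Z (b(Z) = 5 - ((Z + Z) + Z)/3 = 5 - (2*Z + Z)/3 = 5 - Z)
-1306*f - (177438 + (w(-14) + b(-14))²)/(-169267 + F(62, -25)) = -1306*73 - (177438 + (-14 + (5 - 1*(-14)))²)/(-169267 + (296 - 1*(-25))) = -95338 - (177438 + (-14 + (5 + 14))²)/(-169267 + (296 + 25)) = -95338 - (177438 + (-14 + 19)²)/(-169267 + 321) = -95338 - (177438 + 5²)/(-168946) = -95338 - (177438 + 25)*(-1)/168946 = -95338 - 177463*(-1)/168946 = -95338 - 1*(-10439/9938) = -95338 + 10439/9938 = -947458605/9938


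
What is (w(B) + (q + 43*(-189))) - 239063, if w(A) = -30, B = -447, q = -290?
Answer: -247510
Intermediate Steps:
(w(B) + (q + 43*(-189))) - 239063 = (-30 + (-290 + 43*(-189))) - 239063 = (-30 + (-290 - 8127)) - 239063 = (-30 - 8417) - 239063 = -8447 - 239063 = -247510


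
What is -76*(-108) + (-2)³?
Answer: 8200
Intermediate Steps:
-76*(-108) + (-2)³ = 8208 - 8 = 8200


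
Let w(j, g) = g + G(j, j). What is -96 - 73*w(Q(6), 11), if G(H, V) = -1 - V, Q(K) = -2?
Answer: -972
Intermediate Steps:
w(j, g) = -1 + g - j (w(j, g) = g + (-1 - j) = -1 + g - j)
-96 - 73*w(Q(6), 11) = -96 - 73*(-1 + 11 - 1*(-2)) = -96 - 73*(-1 + 11 + 2) = -96 - 73*12 = -96 - 876 = -972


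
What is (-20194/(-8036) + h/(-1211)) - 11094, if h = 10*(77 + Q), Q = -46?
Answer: -7710025875/695114 ≈ -11092.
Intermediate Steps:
h = 310 (h = 10*(77 - 46) = 10*31 = 310)
(-20194/(-8036) + h/(-1211)) - 11094 = (-20194/(-8036) + 310/(-1211)) - 11094 = (-20194*(-1/8036) + 310*(-1/1211)) - 11094 = (10097/4018 - 310/1211) - 11094 = 1568841/695114 - 11094 = -7710025875/695114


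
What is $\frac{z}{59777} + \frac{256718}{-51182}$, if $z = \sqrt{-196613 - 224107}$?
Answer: $- \frac{128359}{25591} + \frac{4 i \sqrt{26295}}{59777} \approx -5.0158 + 0.010851 i$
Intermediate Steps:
$z = 4 i \sqrt{26295}$ ($z = \sqrt{-420720} = 4 i \sqrt{26295} \approx 648.63 i$)
$\frac{z}{59777} + \frac{256718}{-51182} = \frac{4 i \sqrt{26295}}{59777} + \frac{256718}{-51182} = 4 i \sqrt{26295} \cdot \frac{1}{59777} + 256718 \left(- \frac{1}{51182}\right) = \frac{4 i \sqrt{26295}}{59777} - \frac{128359}{25591} = - \frac{128359}{25591} + \frac{4 i \sqrt{26295}}{59777}$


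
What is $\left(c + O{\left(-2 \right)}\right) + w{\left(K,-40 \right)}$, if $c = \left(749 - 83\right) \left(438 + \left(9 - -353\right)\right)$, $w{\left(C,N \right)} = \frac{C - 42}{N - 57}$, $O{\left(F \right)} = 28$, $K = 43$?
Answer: $\frac{51684315}{97} \approx 5.3283 \cdot 10^{5}$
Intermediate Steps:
$w{\left(C,N \right)} = \frac{-42 + C}{-57 + N}$
$c = 532800$ ($c = 666 \left(438 + \left(9 + 353\right)\right) = 666 \left(438 + 362\right) = 666 \cdot 800 = 532800$)
$\left(c + O{\left(-2 \right)}\right) + w{\left(K,-40 \right)} = \left(532800 + 28\right) + \frac{-42 + 43}{-57 - 40} = 532828 + \frac{1}{-97} \cdot 1 = 532828 - \frac{1}{97} = \frac{51684315}{97}$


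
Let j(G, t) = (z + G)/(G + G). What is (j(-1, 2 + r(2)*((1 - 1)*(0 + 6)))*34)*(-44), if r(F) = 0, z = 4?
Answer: 2244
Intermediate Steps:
j(G, t) = (4 + G)/(2*G) (j(G, t) = (4 + G)/(G + G) = (4 + G)/((2*G)) = (4 + G)*(1/(2*G)) = (4 + G)/(2*G))
(j(-1, 2 + r(2)*((1 - 1)*(0 + 6)))*34)*(-44) = (((1/2)*(4 - 1)/(-1))*34)*(-44) = (((1/2)*(-1)*3)*34)*(-44) = -3/2*34*(-44) = -51*(-44) = 2244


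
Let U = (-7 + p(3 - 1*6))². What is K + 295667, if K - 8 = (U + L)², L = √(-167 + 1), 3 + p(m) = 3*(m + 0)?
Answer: 425830 + 722*I*√166 ≈ 4.2583e+5 + 9302.3*I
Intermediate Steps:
p(m) = -3 + 3*m (p(m) = -3 + 3*(m + 0) = -3 + 3*m)
U = 361 (U = (-7 + (-3 + 3*(3 - 1*6)))² = (-7 + (-3 + 3*(3 - 6)))² = (-7 + (-3 + 3*(-3)))² = (-7 + (-3 - 9))² = (-7 - 12)² = (-19)² = 361)
L = I*√166 (L = √(-166) = I*√166 ≈ 12.884*I)
K = 8 + (361 + I*√166)² ≈ 1.3016e+5 + 9302.3*I
K + 295667 = (130163 + 722*I*√166) + 295667 = 425830 + 722*I*√166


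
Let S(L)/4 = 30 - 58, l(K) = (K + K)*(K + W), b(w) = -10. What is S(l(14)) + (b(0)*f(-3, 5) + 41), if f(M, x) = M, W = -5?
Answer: -41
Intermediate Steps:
l(K) = 2*K*(-5 + K) (l(K) = (K + K)*(K - 5) = (2*K)*(-5 + K) = 2*K*(-5 + K))
S(L) = -112 (S(L) = 4*(30 - 58) = 4*(-28) = -112)
S(l(14)) + (b(0)*f(-3, 5) + 41) = -112 + (-10*(-3) + 41) = -112 + (30 + 41) = -112 + 71 = -41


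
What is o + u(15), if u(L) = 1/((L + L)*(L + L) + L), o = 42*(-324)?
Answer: -12451319/915 ≈ -13608.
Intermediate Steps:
o = -13608
u(L) = 1/(L + 4*L²) (u(L) = 1/((2*L)*(2*L) + L) = 1/(4*L² + L) = 1/(L + 4*L²))
o + u(15) = -13608 + 1/(15*(1 + 4*15)) = -13608 + 1/(15*(1 + 60)) = -13608 + (1/15)/61 = -13608 + (1/15)*(1/61) = -13608 + 1/915 = -12451319/915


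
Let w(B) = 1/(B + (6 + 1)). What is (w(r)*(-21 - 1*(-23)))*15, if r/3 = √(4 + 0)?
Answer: 30/13 ≈ 2.3077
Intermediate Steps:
r = 6 (r = 3*√(4 + 0) = 3*√4 = 3*2 = 6)
w(B) = 1/(7 + B) (w(B) = 1/(B + 7) = 1/(7 + B))
(w(r)*(-21 - 1*(-23)))*15 = ((-21 - 1*(-23))/(7 + 6))*15 = ((-21 + 23)/13)*15 = ((1/13)*2)*15 = (2/13)*15 = 30/13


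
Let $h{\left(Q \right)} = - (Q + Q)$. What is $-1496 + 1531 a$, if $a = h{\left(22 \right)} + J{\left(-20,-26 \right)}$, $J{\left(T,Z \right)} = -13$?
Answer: $-88763$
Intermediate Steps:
$h{\left(Q \right)} = - 2 Q$
$a = -57$ ($a = \left(-2\right) 22 - 13 = -44 - 13 = -57$)
$-1496 + 1531 a = -1496 + 1531 \left(-57\right) = -1496 - 87267 = -88763$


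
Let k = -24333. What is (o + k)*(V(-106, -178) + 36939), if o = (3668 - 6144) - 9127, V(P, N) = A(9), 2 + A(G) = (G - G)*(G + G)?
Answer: -1327368032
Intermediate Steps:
A(G) = -2 (A(G) = -2 + (G - G)*(G + G) = -2 + 0*(2*G) = -2 + 0 = -2)
V(P, N) = -2
o = -11603 (o = -2476 - 9127 = -11603)
(o + k)*(V(-106, -178) + 36939) = (-11603 - 24333)*(-2 + 36939) = -35936*36937 = -1327368032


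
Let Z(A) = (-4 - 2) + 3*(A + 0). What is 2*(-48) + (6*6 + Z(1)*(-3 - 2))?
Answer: -45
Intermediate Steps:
Z(A) = -6 + 3*A
2*(-48) + (6*6 + Z(1)*(-3 - 2)) = 2*(-48) + (6*6 + (-6 + 3*1)*(-3 - 2)) = -96 + (36 + (-6 + 3)*(-5)) = -96 + (36 - 3*(-5)) = -96 + (36 + 15) = -96 + 51 = -45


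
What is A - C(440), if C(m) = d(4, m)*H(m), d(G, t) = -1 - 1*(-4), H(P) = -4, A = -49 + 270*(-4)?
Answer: -1117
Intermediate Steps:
A = -1129 (A = -49 - 1080 = -1129)
d(G, t) = 3 (d(G, t) = -1 + 4 = 3)
C(m) = -12 (C(m) = 3*(-4) = -12)
A - C(440) = -1129 - 1*(-12) = -1129 + 12 = -1117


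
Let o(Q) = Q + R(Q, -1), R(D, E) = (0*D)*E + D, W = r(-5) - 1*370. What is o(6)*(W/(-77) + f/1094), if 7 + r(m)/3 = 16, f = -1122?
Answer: 247584/6017 ≈ 41.147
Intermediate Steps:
r(m) = 27 (r(m) = -21 + 3*16 = -21 + 48 = 27)
W = -343 (W = 27 - 1*370 = 27 - 370 = -343)
R(D, E) = D (R(D, E) = 0*E + D = 0 + D = D)
o(Q) = 2*Q (o(Q) = Q + Q = 2*Q)
o(6)*(W/(-77) + f/1094) = (2*6)*(-343/(-77) - 1122/1094) = 12*(-343*(-1/77) - 1122*1/1094) = 12*(49/11 - 561/547) = 12*(20632/6017) = 247584/6017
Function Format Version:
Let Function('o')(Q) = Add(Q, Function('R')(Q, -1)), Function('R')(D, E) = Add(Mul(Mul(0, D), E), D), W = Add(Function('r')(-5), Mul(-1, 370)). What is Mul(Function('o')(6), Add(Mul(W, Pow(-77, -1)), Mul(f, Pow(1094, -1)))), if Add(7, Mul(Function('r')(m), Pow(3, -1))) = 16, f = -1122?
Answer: Rational(247584, 6017) ≈ 41.147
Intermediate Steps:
Function('r')(m) = 27 (Function('r')(m) = Add(-21, Mul(3, 16)) = Add(-21, 48) = 27)
W = -343 (W = Add(27, Mul(-1, 370)) = Add(27, -370) = -343)
Function('R')(D, E) = D (Function('R')(D, E) = Add(Mul(0, E), D) = Add(0, D) = D)
Function('o')(Q) = Mul(2, Q) (Function('o')(Q) = Add(Q, Q) = Mul(2, Q))
Mul(Function('o')(6), Add(Mul(W, Pow(-77, -1)), Mul(f, Pow(1094, -1)))) = Mul(Mul(2, 6), Add(Mul(-343, Pow(-77, -1)), Mul(-1122, Pow(1094, -1)))) = Mul(12, Add(Mul(-343, Rational(-1, 77)), Mul(-1122, Rational(1, 1094)))) = Mul(12, Add(Rational(49, 11), Rational(-561, 547))) = Mul(12, Rational(20632, 6017)) = Rational(247584, 6017)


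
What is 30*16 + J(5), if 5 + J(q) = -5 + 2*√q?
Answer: 470 + 2*√5 ≈ 474.47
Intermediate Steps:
J(q) = -10 + 2*√q (J(q) = -5 + (-5 + 2*√q) = -10 + 2*√q)
30*16 + J(5) = 30*16 + (-10 + 2*√5) = 480 + (-10 + 2*√5) = 470 + 2*√5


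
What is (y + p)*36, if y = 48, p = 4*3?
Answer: 2160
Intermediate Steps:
p = 12
(y + p)*36 = (48 + 12)*36 = 60*36 = 2160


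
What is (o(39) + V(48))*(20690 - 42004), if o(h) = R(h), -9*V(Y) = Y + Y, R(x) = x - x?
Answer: 682048/3 ≈ 2.2735e+5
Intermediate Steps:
R(x) = 0
V(Y) = -2*Y/9 (V(Y) = -(Y + Y)/9 = -2*Y/9)
o(h) = 0
(o(39) + V(48))*(20690 - 42004) = (0 - 2/9*48)*(20690 - 42004) = (0 - 32/3)*(-21314) = -32/3*(-21314) = 682048/3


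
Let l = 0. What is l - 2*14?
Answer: -28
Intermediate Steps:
l - 2*14 = 0 - 2*14 = 0 - 28 = -28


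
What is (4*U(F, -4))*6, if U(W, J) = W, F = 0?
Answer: 0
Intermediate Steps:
(4*U(F, -4))*6 = (4*0)*6 = 0*6 = 0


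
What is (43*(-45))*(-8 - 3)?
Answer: 21285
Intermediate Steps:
(43*(-45))*(-8 - 3) = -1935*(-11) = 21285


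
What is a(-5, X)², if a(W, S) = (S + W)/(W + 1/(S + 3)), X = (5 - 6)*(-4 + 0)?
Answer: 49/1156 ≈ 0.042388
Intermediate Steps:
X = 4 (X = -1*(-4) = 4)
a(W, S) = (S + W)/(W + 1/(3 + S))
a(-5, X)² = ((4² + 3*4 + 3*(-5) + 4*(-5))/(1 + 3*(-5) + 4*(-5)))² = ((16 + 12 - 15 - 20)/(1 - 15 - 20))² = (-7/(-34))² = (-1/34*(-7))² = (7/34)² = 49/1156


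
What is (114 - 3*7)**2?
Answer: 8649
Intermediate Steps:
(114 - 3*7)**2 = (114 - 21)**2 = 93**2 = 8649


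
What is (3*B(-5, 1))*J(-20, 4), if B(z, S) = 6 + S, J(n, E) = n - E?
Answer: -504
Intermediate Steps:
(3*B(-5, 1))*J(-20, 4) = (3*(6 + 1))*(-20 - 1*4) = (3*7)*(-20 - 4) = 21*(-24) = -504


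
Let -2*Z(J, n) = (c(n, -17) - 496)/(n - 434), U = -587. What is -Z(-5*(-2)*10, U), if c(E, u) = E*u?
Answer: -9483/2042 ≈ -4.6440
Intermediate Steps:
Z(J, n) = -(-496 - 17*n)/(2*(-434 + n)) (Z(J, n) = -(n*(-17) - 496)/(2*(n - 434)) = -(-17*n - 496)/(2*(-434 + n)) = -(-496 - 17*n)/(2*(-434 + n)))
-Z(-5*(-2)*10, U) = -(496 + 17*(-587))/(2*(-434 - 587)) = -(496 - 9979)/(2*(-1021)) = -(-1)*(-9483)/(2*1021) = -1*9483/2042 = -9483/2042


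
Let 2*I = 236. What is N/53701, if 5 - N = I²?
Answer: -13919/53701 ≈ -0.25919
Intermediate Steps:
I = 118 (I = (½)*236 = 118)
N = -13919 (N = 5 - 1*118² = 5 - 1*13924 = 5 - 13924 = -13919)
N/53701 = -13919/53701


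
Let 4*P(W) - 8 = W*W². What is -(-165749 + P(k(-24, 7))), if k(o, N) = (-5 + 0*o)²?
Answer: 647363/4 ≈ 1.6184e+5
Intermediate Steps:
k(o, N) = 25 (k(o, N) = (-5 + 0)² = (-5)² = 25)
P(W) = 2 + W³/4 (P(W) = 2 + (W*W²)/4 = 2 + W³/4)
-(-165749 + P(k(-24, 7))) = -(-165749 + (2 + (¼)*25³)) = -(-165749 + (2 + (¼)*15625)) = -(-165749 + (2 + 15625/4)) = -(-165749 + 15633/4) = -1*(-647363/4) = 647363/4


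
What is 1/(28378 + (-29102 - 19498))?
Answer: -1/20222 ≈ -4.9451e-5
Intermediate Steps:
1/(28378 + (-29102 - 19498)) = 1/(28378 - 48600) = 1/(-20222) = -1/20222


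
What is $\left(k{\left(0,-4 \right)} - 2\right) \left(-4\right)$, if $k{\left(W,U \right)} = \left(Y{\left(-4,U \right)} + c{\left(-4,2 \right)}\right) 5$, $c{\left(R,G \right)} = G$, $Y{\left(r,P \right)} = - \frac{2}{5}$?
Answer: $-24$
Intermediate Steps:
$Y{\left(r,P \right)} = - \frac{2}{5}$ ($Y{\left(r,P \right)} = \left(-2\right) \frac{1}{5} = - \frac{2}{5}$)
$k{\left(W,U \right)} = 8$ ($k{\left(W,U \right)} = \left(- \frac{2}{5} + 2\right) 5 = \frac{8}{5} \cdot 5 = 8$)
$\left(k{\left(0,-4 \right)} - 2\right) \left(-4\right) = \left(8 - 2\right) \left(-4\right) = 6 \left(-4\right) = -24$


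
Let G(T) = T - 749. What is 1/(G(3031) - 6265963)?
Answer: -1/6263681 ≈ -1.5965e-7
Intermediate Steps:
G(T) = -749 + T
1/(G(3031) - 6265963) = 1/((-749 + 3031) - 6265963) = 1/(2282 - 6265963) = 1/(-6263681) = -1/6263681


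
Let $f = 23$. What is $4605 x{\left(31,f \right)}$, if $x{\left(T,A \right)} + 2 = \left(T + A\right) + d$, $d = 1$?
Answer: $244065$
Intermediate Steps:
$x{\left(T,A \right)} = -1 + A + T$ ($x{\left(T,A \right)} = -2 + \left(\left(T + A\right) + 1\right) = -2 + \left(\left(A + T\right) + 1\right) = -2 + \left(1 + A + T\right) = -1 + A + T$)
$4605 x{\left(31,f \right)} = 4605 \left(-1 + 23 + 31\right) = 4605 \cdot 53 = 244065$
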